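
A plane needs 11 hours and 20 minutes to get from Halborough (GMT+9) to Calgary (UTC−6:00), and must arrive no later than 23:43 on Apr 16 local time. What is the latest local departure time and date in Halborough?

03:23 on April 17

Target arrival in UTC: 23:43 + 6:00 = 05:43 on Apr 17.
Subtract 11 hours and 20 minutes → departure 18:23 UTC on Apr 16.
Halborough is UTC+9:00: 18:23 + 9:00 = 03:23 on Apr 17.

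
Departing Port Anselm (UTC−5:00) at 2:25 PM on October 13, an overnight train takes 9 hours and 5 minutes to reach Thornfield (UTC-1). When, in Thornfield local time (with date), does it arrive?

Thornfield is 4:00 ahead of Port Anselm.
After 9 hours 5 minutes it is 11:30 PM in Port Anselm.
Shift by the zone difference: 11:30 PM + 4:00 = 3:30 AM on Oct 14 in Thornfield.

3:30 AM on October 14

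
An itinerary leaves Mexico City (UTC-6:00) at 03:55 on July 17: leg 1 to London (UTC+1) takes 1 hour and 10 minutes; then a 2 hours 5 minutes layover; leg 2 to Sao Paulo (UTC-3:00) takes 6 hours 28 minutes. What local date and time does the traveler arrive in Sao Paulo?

16:38 on July 17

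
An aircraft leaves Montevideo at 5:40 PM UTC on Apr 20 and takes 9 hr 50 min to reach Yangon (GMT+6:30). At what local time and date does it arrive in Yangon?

10:00 AM on April 21

Departure is given in UTC: 5:40 PM on Apr 20.
Add 9 hours 50 minutes → 3:30 AM UTC (Apr 21).
Yangon is UTC+6:30: 3:30 AM + 6:30 = 10:00 AM on Apr 21.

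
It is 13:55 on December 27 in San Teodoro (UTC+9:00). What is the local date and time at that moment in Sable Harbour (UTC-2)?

02:55 on December 27

In UTC: 13:55 − 9:00 = 04:55 on Dec 27.
Sable Harbour is UTC−2:00: 04:55 − 2:00 = 02:55 on Dec 27.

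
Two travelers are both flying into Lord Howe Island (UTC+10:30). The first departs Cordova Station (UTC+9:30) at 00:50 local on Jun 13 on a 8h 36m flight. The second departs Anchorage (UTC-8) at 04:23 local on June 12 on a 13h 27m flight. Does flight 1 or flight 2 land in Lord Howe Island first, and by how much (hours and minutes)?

the first, by 1 hour 54 minutes

Flight 1 in UTC: 00:50 − 9:30 = 15:20 on Jun 12.
+8 hours and 36 minutes → arrive 23:56 UTC on Jun 12.
Flight 2 in UTC: 04:23 + 8:00 = 12:23 on Jun 12.
+13 hours 27 minutes → arrive 01:50 UTC on Jun 13.
Flight 1 lands earlier by 1 hour 54 minutes.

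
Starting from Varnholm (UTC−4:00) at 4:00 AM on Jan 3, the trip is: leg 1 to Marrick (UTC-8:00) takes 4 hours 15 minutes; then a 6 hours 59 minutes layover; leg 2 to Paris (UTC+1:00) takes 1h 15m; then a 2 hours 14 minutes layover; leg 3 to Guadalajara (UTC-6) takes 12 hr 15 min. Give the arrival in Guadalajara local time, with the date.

4:58 AM on Jan 4

Convert departure to UTC: 4:00 AM + 4:00 = 8:00 AM UTC on Jan 3.
Add 4 hours 15 minutes leg 1 → 12:15 PM UTC.
Add 6 hours and 59 minutes layover in Marrick → 7:14 PM UTC.
Add 1 hour and 15 minutes leg 2 → 8:29 PM UTC.
Add 2 hours 14 minutes layover in Paris → 10:43 PM UTC.
Add 12 hours and 15 minutes leg 3 → 10:58 AM UTC (Jan 4).
Guadalajara is UTC−6:00, so local arrival = 10:58 AM − 6:00 = 4:58 AM on Jan 4.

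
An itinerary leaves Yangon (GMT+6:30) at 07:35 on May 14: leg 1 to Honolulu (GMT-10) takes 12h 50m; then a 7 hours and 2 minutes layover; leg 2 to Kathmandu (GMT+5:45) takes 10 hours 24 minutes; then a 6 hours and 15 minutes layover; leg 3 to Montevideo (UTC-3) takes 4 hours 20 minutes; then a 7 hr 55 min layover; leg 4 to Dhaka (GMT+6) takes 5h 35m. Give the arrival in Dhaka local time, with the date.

Convert departure to UTC: 07:35 − 6:30 = 01:05 UTC on May 14.
Add 12 hours 50 minutes leg 1 → 13:55 UTC.
Add 7 hours and 2 minutes layover in Honolulu → 20:57 UTC.
Add 10 hours 24 minutes leg 2 → 07:21 UTC (May 15).
Add 6 hours and 15 minutes layover in Kathmandu → 13:36 UTC.
Add 4 hours and 20 minutes leg 3 → 17:56 UTC.
Add 7 hours and 55 minutes layover in Montevideo → 01:51 UTC (May 16).
Add 5 hours and 35 minutes leg 4 → 07:26 UTC.
Dhaka is UTC+6:00, so local arrival = 07:26 + 6:00 = 13:26 on May 16.

13:26 on May 16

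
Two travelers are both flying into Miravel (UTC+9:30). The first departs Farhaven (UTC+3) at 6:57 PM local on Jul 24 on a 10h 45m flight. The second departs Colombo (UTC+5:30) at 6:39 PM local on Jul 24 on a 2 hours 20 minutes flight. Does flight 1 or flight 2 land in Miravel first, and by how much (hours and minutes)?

the second, by 11 hours 13 minutes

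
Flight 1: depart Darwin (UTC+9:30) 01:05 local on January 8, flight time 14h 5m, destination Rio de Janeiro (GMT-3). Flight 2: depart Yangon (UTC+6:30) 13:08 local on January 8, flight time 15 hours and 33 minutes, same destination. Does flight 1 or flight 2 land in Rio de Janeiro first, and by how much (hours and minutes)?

the first, by 16 hours 31 minutes

Flight 1 in UTC: 01:05 − 9:30 = 15:35 on Jan 7.
+14 hours 5 minutes → arrive 05:40 UTC on Jan 8.
Flight 2 in UTC: 13:08 − 6:30 = 06:38 on Jan 8.
+15 hours 33 minutes → arrive 22:11 UTC on Jan 8.
Flight 1 lands earlier by 16 hours 31 minutes.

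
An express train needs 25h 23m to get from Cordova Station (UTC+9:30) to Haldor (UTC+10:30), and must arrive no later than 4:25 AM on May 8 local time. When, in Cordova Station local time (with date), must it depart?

Target arrival in UTC: 4:25 AM − 10:30 = 5:55 PM on May 7.
Subtract 25 hours 23 minutes → departure 4:32 PM UTC on May 6.
Cordova Station is UTC+9:30: 4:32 PM + 9:30 = 2:02 AM on May 7.

2:02 AM on May 7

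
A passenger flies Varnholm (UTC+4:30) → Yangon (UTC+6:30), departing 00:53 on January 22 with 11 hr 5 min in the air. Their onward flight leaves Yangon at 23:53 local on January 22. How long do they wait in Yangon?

Convert departure to UTC: 00:53 − 4:30 = 20:23 UTC on Jan 21.
Add 11 hours and 5 minutes flight time → 07:28 UTC (Jan 22).
Yangon is UTC+6:30, so local arrival = 07:28 + 6:30 = 13:58 on Jan 22.
Layover = 23:53 − 13:58 = 9 hours 55 minutes.

9 hours 55 minutes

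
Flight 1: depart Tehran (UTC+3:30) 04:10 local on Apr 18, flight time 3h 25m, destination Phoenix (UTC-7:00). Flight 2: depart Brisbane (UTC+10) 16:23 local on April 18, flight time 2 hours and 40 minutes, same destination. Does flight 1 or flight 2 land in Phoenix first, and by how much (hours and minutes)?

Flight 1 in UTC: 04:10 − 3:30 = 00:40 on Apr 18.
+3 hours and 25 minutes → arrive 04:05 UTC on Apr 18.
Flight 2 in UTC: 16:23 − 10:00 = 06:23 on Apr 18.
+2 hours 40 minutes → arrive 09:03 UTC on Apr 18.
Flight 1 lands earlier by 4 hours 58 minutes.

the first, by 4 hours 58 minutes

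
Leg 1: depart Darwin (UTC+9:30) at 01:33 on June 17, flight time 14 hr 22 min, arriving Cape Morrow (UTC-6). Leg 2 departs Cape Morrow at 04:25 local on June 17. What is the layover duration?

4 hours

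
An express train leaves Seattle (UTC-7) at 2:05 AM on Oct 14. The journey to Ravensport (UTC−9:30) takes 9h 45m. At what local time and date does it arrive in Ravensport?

9:20 AM on October 14

Convert departure to UTC: 2:05 AM + 7:00 = 9:05 AM UTC on Oct 14.
Add 9 hours 45 minutes travel time → 6:50 PM UTC.
Ravensport is UTC−9:30, so local arrival = 6:50 PM − 9:30 = 9:20 AM on Oct 14.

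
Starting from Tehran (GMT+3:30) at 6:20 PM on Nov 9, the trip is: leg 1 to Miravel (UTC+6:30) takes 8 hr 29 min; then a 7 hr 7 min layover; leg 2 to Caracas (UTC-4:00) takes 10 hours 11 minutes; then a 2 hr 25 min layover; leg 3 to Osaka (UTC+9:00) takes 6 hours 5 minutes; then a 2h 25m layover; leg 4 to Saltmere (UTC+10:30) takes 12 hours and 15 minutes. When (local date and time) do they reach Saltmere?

2:17 AM on Nov 12

Convert departure to UTC: 6:20 PM − 3:30 = 2:50 PM UTC on Nov 9.
Add 8 hours and 29 minutes leg 1 → 11:19 PM UTC.
Add 7 hours 7 minutes layover in Miravel → 6:26 AM UTC (Nov 10).
Add 10 hours 11 minutes leg 2 → 4:37 PM UTC.
Add 2 hours 25 minutes layover in Caracas → 7:02 PM UTC.
Add 6 hours 5 minutes leg 3 → 1:07 AM UTC (Nov 11).
Add 2 hours and 25 minutes layover in Osaka → 3:32 AM UTC.
Add 12 hours and 15 minutes leg 4 → 3:47 PM UTC.
Saltmere is UTC+10:30, so local arrival = 3:47 PM + 10:30 = 2:17 AM on Nov 12.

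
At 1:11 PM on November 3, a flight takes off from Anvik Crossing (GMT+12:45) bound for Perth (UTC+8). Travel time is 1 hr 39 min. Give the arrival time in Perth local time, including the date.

10:05 AM on Nov 3

Convert departure to UTC: 1:11 PM − 12:45 = 12:26 AM UTC on Nov 3.
Add 1 hour 39 minutes travel time → 2:05 AM UTC.
Perth is UTC+8:00, so local arrival = 2:05 AM + 8:00 = 10:05 AM on Nov 3.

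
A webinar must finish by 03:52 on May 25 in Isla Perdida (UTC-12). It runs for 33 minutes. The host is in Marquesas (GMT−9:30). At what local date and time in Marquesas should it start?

05:49 on May 25

Target end time in UTC: 03:52 + 12:00 = 15:52 on May 25.
Subtract 33 minutes → start 15:19 UTC on May 25.
Marquesas is UTC−9:30: 15:19 − 9:30 = 05:49 on May 25.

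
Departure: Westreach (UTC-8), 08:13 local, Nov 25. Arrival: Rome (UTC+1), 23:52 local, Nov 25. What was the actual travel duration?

6 hours 39 minutes

Departure in UTC: 08:13 + 8:00 = 16:13 on Nov 25.
Arrival in UTC: 23:52 − 1:00 = 22:52 on Nov 25.
Elapsed = 22:52 − 16:13 = 6 hours 39 minutes.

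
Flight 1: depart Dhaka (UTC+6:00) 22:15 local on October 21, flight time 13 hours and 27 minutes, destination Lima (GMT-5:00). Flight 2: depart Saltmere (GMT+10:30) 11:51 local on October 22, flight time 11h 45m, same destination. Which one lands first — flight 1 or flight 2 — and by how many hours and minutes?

the first, by 7 hours 24 minutes

Flight 1 in UTC: 22:15 − 6:00 = 16:15 on Oct 21.
+13 hours and 27 minutes → arrive 05:42 UTC on Oct 22.
Flight 2 in UTC: 11:51 − 10:30 = 01:21 on Oct 22.
+11 hours and 45 minutes → arrive 13:06 UTC on Oct 22.
Flight 1 lands earlier by 7 hours 24 minutes.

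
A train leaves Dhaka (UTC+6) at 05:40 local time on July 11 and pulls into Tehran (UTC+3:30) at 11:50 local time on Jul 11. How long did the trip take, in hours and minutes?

8 hours 40 minutes

Departure in UTC: 05:40 − 6:00 = 23:40 on Jul 10.
Arrival in UTC: 11:50 − 3:30 = 08:20 on Jul 11.
Elapsed = 08:20 − 23:40 (+1 day) = 8 hours 40 minutes.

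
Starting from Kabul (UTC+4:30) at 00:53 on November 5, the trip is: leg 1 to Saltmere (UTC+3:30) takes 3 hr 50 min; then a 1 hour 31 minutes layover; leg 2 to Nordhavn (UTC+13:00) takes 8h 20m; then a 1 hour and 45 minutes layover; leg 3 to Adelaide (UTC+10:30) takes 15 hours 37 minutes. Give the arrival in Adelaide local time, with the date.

13:56 on November 6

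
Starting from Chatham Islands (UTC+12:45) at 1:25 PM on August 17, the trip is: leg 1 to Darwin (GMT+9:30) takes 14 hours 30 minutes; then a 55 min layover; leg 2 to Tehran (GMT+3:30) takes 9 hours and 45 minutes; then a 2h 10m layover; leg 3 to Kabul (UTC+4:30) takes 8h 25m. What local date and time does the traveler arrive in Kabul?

4:55 PM on August 18

Convert departure to UTC: 1:25 PM − 12:45 = 12:40 AM UTC on Aug 17.
Add 14 hours 30 minutes leg 1 → 3:10 PM UTC.
Add 55 minutes layover in Darwin → 4:05 PM UTC.
Add 9 hours and 45 minutes leg 2 → 1:50 AM UTC (Aug 18).
Add 2 hours and 10 minutes layover in Tehran → 4:00 AM UTC.
Add 8 hours and 25 minutes leg 3 → 12:25 PM UTC.
Kabul is UTC+4:30, so local arrival = 12:25 PM + 4:30 = 4:55 PM on Aug 18.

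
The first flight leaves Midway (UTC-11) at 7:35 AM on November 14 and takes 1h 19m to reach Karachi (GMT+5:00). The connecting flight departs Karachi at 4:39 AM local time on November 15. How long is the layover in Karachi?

3 hours 45 minutes

Convert departure to UTC: 7:35 AM + 11:00 = 6:35 PM UTC on Nov 14.
Add 1 hour and 19 minutes flight time → 7:54 PM UTC.
Karachi is UTC+5:00, so local arrival = 7:54 PM + 5:00 = 12:54 AM on Nov 15.
Layover = 4:39 AM − 12:54 AM = 3 hours 45 minutes.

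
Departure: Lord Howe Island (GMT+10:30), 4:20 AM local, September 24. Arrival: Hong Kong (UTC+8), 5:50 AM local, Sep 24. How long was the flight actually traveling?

4 hours

Departure in UTC: 4:20 AM − 10:30 = 5:50 PM on Sep 23.
Arrival in UTC: 5:50 AM − 8:00 = 9:50 PM on Sep 23.
Elapsed = 9:50 PM − 5:50 PM = 4 hours.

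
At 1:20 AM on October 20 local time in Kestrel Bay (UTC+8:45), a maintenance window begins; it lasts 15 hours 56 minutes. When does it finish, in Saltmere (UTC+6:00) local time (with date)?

2:31 PM on October 20

Convert start to UTC: 1:20 AM − 8:45 = 4:35 PM UTC on Oct 19.
Add 15 hours and 56 minutes duration → 8:31 AM UTC (Oct 20).
Saltmere is UTC+6:00, so local end time = 8:31 AM + 6:00 = 2:31 PM on Oct 20.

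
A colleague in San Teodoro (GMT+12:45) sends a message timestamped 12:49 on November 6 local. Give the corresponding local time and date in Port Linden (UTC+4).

04:04 on November 6

In UTC: 12:49 − 12:45 = 00:04 on Nov 6.
Port Linden is UTC+4:00: 00:04 + 4:00 = 04:04 on Nov 6.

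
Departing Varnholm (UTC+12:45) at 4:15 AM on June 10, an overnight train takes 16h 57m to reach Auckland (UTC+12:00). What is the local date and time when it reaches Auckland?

Convert departure to UTC: 4:15 AM − 12:45 = 3:30 PM UTC on Jun 9.
Add 16 hours 57 minutes travel time → 8:27 AM UTC (Jun 10).
Auckland is UTC+12:00, so local arrival = 8:27 AM + 12:00 = 8:27 PM on Jun 10.

8:27 PM on June 10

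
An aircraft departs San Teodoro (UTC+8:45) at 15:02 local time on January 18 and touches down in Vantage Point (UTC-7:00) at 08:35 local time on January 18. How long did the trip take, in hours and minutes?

Departure in UTC: 15:02 − 8:45 = 06:17 on Jan 18.
Arrival in UTC: 08:35 + 7:00 = 15:35 on Jan 18.
Elapsed = 15:35 − 06:17 = 9 hours 18 minutes.

9 hours 18 minutes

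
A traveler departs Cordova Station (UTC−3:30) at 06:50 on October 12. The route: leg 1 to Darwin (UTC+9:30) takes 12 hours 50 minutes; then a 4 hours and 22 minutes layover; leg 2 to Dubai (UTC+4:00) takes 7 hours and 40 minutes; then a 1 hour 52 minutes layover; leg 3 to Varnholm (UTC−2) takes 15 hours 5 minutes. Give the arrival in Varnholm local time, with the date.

02:09 on Oct 14

Convert departure to UTC: 06:50 + 3:30 = 10:20 UTC on Oct 12.
Add 12 hours 50 minutes leg 1 → 23:10 UTC.
Add 4 hours 22 minutes layover in Darwin → 03:32 UTC (Oct 13).
Add 7 hours 40 minutes leg 2 → 11:12 UTC.
Add 1 hour 52 minutes layover in Dubai → 13:04 UTC.
Add 15 hours and 5 minutes leg 3 → 04:09 UTC (Oct 14).
Varnholm is UTC−2:00, so local arrival = 04:09 − 2:00 = 02:09 on Oct 14.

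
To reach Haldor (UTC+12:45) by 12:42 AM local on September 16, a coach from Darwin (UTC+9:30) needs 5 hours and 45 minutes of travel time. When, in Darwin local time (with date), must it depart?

3:42 PM on September 15

Target arrival in UTC: 12:42 AM − 12:45 = 11:57 AM on Sep 15.
Subtract 5 hours 45 minutes → departure 6:12 AM UTC on Sep 15.
Darwin is UTC+9:30: 6:12 AM + 9:30 = 3:42 PM on Sep 15.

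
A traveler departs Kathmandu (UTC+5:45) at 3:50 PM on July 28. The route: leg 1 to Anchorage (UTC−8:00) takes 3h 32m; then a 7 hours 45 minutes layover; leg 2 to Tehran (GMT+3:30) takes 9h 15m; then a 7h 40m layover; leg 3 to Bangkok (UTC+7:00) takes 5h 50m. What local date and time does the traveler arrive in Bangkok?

3:07 AM on July 30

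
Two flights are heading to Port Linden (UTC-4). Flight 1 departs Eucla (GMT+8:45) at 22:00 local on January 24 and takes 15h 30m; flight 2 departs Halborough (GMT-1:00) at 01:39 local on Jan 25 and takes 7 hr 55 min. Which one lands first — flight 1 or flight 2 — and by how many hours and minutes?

the first, by 5 hours 49 minutes

Flight 1 in UTC: 22:00 − 8:45 = 13:15 on Jan 24.
+15 hours and 30 minutes → arrive 04:45 UTC on Jan 25.
Flight 2 in UTC: 01:39 + 1:00 = 02:39 on Jan 25.
+7 hours 55 minutes → arrive 10:34 UTC on Jan 25.
Flight 1 lands earlier by 5 hours 49 minutes.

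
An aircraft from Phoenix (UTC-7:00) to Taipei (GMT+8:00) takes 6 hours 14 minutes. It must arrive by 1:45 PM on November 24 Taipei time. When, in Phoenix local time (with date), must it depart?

4:31 PM on November 23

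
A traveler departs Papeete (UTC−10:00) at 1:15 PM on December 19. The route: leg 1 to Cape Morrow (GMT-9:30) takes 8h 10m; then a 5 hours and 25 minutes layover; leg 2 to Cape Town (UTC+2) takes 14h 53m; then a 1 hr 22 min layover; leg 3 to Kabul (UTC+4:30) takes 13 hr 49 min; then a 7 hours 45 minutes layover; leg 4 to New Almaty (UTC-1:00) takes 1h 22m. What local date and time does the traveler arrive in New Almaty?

Convert departure to UTC: 1:15 PM + 10:00 = 11:15 PM UTC on Dec 19.
Add 8 hours and 10 minutes leg 1 → 7:25 AM UTC (Dec 20).
Add 5 hours 25 minutes layover in Cape Morrow → 12:50 PM UTC.
Add 14 hours and 53 minutes leg 2 → 3:43 AM UTC (Dec 21).
Add 1 hour and 22 minutes layover in Cape Town → 5:05 AM UTC.
Add 13 hours 49 minutes leg 3 → 6:54 PM UTC.
Add 7 hours and 45 minutes layover in Kabul → 2:39 AM UTC (Dec 22).
Add 1 hour 22 minutes leg 4 → 4:01 AM UTC.
New Almaty is UTC−1:00, so local arrival = 4:01 AM − 1:00 = 3:01 AM on Dec 22.

3:01 AM on Dec 22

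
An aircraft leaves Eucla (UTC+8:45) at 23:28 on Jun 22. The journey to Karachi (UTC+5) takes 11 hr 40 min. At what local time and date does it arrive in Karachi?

07:23 on Jun 23

Convert departure to UTC: 23:28 − 8:45 = 14:43 UTC on Jun 22.
Add 11 hours 40 minutes travel time → 02:23 UTC (Jun 23).
Karachi is UTC+5:00, so local arrival = 02:23 + 5:00 = 07:23 on Jun 23.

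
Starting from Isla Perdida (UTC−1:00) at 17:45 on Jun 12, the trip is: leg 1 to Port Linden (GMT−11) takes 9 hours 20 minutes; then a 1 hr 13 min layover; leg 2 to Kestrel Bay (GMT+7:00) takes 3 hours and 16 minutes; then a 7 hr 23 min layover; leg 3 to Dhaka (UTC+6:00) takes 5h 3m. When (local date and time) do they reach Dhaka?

Convert departure to UTC: 17:45 + 1:00 = 18:45 UTC on Jun 12.
Add 9 hours and 20 minutes leg 1 → 04:05 UTC (Jun 13).
Add 1 hour 13 minutes layover in Port Linden → 05:18 UTC.
Add 3 hours 16 minutes leg 2 → 08:34 UTC.
Add 7 hours 23 minutes layover in Kestrel Bay → 15:57 UTC.
Add 5 hours 3 minutes leg 3 → 21:00 UTC.
Dhaka is UTC+6:00, so local arrival = 21:00 + 6:00 = 03:00 on Jun 14.

03:00 on June 14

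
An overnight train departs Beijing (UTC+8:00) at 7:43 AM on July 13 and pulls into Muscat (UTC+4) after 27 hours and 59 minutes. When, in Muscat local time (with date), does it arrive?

Convert departure to UTC: 7:43 AM − 8:00 = 11:43 PM UTC on Jul 12.
Add 27 hours and 59 minutes travel time → 3:42 AM UTC (Jul 14).
Muscat is UTC+4:00, so local arrival = 3:42 AM + 4:00 = 7:42 AM on Jul 14.

7:42 AM on July 14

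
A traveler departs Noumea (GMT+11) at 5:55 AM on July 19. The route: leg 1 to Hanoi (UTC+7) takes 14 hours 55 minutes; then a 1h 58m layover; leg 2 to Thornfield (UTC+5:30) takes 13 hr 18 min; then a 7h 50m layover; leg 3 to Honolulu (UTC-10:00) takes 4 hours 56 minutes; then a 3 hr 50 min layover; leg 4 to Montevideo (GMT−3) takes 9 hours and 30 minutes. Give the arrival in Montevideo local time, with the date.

12:12 AM on Jul 21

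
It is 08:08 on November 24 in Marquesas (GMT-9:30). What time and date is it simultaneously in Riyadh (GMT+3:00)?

In UTC: 08:08 + 9:30 = 17:38 on Nov 24.
Riyadh is UTC+3:00: 17:38 + 3:00 = 20:38 on Nov 24.

20:38 on November 24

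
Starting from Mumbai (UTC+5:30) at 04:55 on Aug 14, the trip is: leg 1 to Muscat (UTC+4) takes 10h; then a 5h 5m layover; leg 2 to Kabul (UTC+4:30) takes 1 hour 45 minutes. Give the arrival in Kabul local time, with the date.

Convert departure to UTC: 04:55 − 5:30 = 23:25 UTC on Aug 13.
Add 10 hours leg 1 → 09:25 UTC (Aug 14).
Add 5 hours and 5 minutes layover in Muscat → 14:30 UTC.
Add 1 hour and 45 minutes leg 2 → 16:15 UTC.
Kabul is UTC+4:30, so local arrival = 16:15 + 4:30 = 20:45 on Aug 14.

20:45 on August 14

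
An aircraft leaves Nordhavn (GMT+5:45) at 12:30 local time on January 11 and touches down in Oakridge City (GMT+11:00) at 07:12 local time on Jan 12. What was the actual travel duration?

13 hours 27 minutes

Departure in UTC: 12:30 − 5:45 = 06:45 on Jan 11.
Arrival in UTC: 07:12 − 11:00 = 20:12 on Jan 11.
Elapsed = 20:12 − 06:45 = 13 hours 27 minutes.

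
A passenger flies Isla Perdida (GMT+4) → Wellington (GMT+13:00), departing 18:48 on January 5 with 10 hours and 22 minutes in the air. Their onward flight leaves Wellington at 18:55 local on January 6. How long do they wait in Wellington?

Convert departure to UTC: 18:48 − 4:00 = 14:48 UTC on Jan 5.
Add 10 hours and 22 minutes flight time → 01:10 UTC (Jan 6).
Wellington is UTC+13:00, so local arrival = 01:10 + 13:00 = 14:10 on Jan 6.
Layover = 18:55 − 14:10 = 4 hours 45 minutes.

4 hours 45 minutes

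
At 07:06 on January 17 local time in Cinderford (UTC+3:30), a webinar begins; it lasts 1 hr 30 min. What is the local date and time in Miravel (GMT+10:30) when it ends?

15:36 on January 17

Convert start to UTC: 07:06 − 3:30 = 03:36 UTC on Jan 17.
Add 1 hour 30 minutes duration → 05:06 UTC.
Miravel is UTC+10:30, so local end time = 05:06 + 10:30 = 15:36 on Jan 17.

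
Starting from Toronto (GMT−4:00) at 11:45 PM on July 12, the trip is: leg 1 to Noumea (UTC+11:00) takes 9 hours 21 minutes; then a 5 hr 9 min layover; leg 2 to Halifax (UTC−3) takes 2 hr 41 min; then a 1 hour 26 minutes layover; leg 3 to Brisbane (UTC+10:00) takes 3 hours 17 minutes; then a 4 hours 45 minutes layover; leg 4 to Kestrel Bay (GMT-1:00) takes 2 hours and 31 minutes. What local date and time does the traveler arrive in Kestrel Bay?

Convert departure to UTC: 11:45 PM + 4:00 = 3:45 AM UTC on Jul 13.
Add 9 hours and 21 minutes leg 1 → 1:06 PM UTC.
Add 5 hours and 9 minutes layover in Noumea → 6:15 PM UTC.
Add 2 hours and 41 minutes leg 2 → 8:56 PM UTC.
Add 1 hour 26 minutes layover in Halifax → 10:22 PM UTC.
Add 3 hours and 17 minutes leg 3 → 1:39 AM UTC (Jul 14).
Add 4 hours and 45 minutes layover in Brisbane → 6:24 AM UTC.
Add 2 hours and 31 minutes leg 4 → 8:55 AM UTC.
Kestrel Bay is UTC−1:00, so local arrival = 8:55 AM − 1:00 = 7:55 AM on Jul 14.

7:55 AM on July 14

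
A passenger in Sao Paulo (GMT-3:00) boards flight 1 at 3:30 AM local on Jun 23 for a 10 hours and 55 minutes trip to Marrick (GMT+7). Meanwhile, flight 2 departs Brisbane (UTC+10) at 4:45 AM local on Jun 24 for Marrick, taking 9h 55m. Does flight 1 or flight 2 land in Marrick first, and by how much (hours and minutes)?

the first, by 11 hours 15 minutes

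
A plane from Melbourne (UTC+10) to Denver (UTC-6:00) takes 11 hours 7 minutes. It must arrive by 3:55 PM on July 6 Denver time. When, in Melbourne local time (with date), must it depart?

Target arrival in UTC: 3:55 PM + 6:00 = 9:55 PM on Jul 6.
Subtract 11 hours 7 minutes → departure 10:48 AM UTC on Jul 6.
Melbourne is UTC+10:00: 10:48 AM + 10:00 = 8:48 PM on Jul 6.

8:48 PM on Jul 6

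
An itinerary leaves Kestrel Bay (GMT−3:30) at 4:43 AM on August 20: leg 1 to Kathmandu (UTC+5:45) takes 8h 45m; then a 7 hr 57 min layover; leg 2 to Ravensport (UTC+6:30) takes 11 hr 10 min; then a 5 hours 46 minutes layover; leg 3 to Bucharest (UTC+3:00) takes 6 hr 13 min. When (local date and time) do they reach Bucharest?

3:04 AM on August 22

Convert departure to UTC: 4:43 AM + 3:30 = 8:13 AM UTC on Aug 20.
Add 8 hours 45 minutes leg 1 → 4:58 PM UTC.
Add 7 hours 57 minutes layover in Kathmandu → 12:55 AM UTC (Aug 21).
Add 11 hours 10 minutes leg 2 → 12:05 PM UTC.
Add 5 hours and 46 minutes layover in Ravensport → 5:51 PM UTC.
Add 6 hours 13 minutes leg 3 → 12:04 AM UTC (Aug 22).
Bucharest is UTC+3:00, so local arrival = 12:04 AM + 3:00 = 3:04 AM on Aug 22.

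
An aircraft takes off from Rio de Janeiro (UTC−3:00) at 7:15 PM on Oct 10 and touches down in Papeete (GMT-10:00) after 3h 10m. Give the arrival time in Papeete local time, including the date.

3:25 PM on October 10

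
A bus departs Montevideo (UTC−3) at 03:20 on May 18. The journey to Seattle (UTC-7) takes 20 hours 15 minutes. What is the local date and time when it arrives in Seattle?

19:35 on May 18

Seattle is 4:00 behind Montevideo.
After 20 hours 15 minutes it is 23:35 in Montevideo.
Shift by the zone difference: 23:35 − 4:00 = 19:35 on May 18 in Seattle.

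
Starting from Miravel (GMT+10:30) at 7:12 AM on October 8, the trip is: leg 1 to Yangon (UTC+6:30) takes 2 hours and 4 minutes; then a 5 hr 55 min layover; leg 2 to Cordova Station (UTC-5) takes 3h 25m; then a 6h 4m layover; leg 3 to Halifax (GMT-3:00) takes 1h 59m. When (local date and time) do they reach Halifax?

1:09 PM on October 8

Convert departure to UTC: 7:12 AM − 10:30 = 8:42 PM UTC on Oct 7.
Add 2 hours and 4 minutes leg 1 → 10:46 PM UTC.
Add 5 hours 55 minutes layover in Yangon → 4:41 AM UTC (Oct 8).
Add 3 hours and 25 minutes leg 2 → 8:06 AM UTC.
Add 6 hours and 4 minutes layover in Cordova Station → 2:10 PM UTC.
Add 1 hour 59 minutes leg 3 → 4:09 PM UTC.
Halifax is UTC−3:00, so local arrival = 4:09 PM − 3:00 = 1:09 PM on Oct 8.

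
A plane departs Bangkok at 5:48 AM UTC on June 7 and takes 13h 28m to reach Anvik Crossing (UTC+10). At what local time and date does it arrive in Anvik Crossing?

Departure is given in UTC: 5:48 AM on Jun 7.
Add 13 hours and 28 minutes → 7:16 PM UTC.
Anvik Crossing is UTC+10:00: 7:16 PM + 10:00 = 5:16 AM on Jun 8.

5:16 AM on June 8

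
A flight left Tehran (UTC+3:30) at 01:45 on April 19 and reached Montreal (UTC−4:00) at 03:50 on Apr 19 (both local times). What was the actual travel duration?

9 hours 35 minutes

Departure in UTC: 01:45 − 3:30 = 22:15 on Apr 18.
Arrival in UTC: 03:50 + 4:00 = 07:50 on Apr 19.
Elapsed = 07:50 − 22:15 (+1 day) = 9 hours 35 minutes.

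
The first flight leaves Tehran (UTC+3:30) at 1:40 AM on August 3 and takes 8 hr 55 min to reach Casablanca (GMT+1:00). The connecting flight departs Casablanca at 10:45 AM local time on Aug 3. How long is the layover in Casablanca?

Convert departure to UTC: 1:40 AM − 3:30 = 10:10 PM UTC on Aug 2.
Add 8 hours and 55 minutes flight time → 7:05 AM UTC (Aug 3).
Casablanca is UTC+1:00, so local arrival = 7:05 AM + 1:00 = 8:05 AM on Aug 3.
Layover = 10:45 AM − 8:05 AM = 2 hours 40 minutes.

2 hours 40 minutes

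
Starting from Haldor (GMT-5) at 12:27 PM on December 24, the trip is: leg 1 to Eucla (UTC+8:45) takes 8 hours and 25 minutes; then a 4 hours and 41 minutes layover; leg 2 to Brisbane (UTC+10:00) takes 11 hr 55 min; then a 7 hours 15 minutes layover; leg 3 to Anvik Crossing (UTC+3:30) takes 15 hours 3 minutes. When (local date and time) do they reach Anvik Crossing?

8:16 PM on Dec 26

Convert departure to UTC: 12:27 PM + 5:00 = 5:27 PM UTC on Dec 24.
Add 8 hours 25 minutes leg 1 → 1:52 AM UTC (Dec 25).
Add 4 hours and 41 minutes layover in Eucla → 6:33 AM UTC.
Add 11 hours and 55 minutes leg 2 → 6:28 PM UTC.
Add 7 hours and 15 minutes layover in Brisbane → 1:43 AM UTC (Dec 26).
Add 15 hours 3 minutes leg 3 → 4:46 PM UTC.
Anvik Crossing is UTC+3:30, so local arrival = 4:46 PM + 3:30 = 8:16 PM on Dec 26.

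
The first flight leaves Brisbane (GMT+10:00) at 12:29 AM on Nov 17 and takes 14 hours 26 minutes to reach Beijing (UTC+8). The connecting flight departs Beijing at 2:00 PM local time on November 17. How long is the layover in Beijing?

Convert departure to UTC: 12:29 AM − 10:00 = 2:29 PM UTC on Nov 16.
Add 14 hours 26 minutes flight time → 4:55 AM UTC (Nov 17).
Beijing is UTC+8:00, so local arrival = 4:55 AM + 8:00 = 12:55 PM on Nov 17.
Layover = 2:00 PM − 12:55 PM = 1 hour 5 minutes.

1 hour 5 minutes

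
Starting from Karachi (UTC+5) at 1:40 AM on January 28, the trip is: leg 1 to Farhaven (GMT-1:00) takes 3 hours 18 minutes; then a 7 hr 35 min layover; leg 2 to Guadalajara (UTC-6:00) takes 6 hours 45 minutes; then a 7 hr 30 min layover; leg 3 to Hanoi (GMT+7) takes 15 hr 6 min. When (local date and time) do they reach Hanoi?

Convert departure to UTC: 1:40 AM − 5:00 = 8:40 PM UTC on Jan 27.
Add 3 hours 18 minutes leg 1 → 11:58 PM UTC.
Add 7 hours and 35 minutes layover in Farhaven → 7:33 AM UTC (Jan 28).
Add 6 hours 45 minutes leg 2 → 2:18 PM UTC.
Add 7 hours and 30 minutes layover in Guadalajara → 9:48 PM UTC.
Add 15 hours and 6 minutes leg 3 → 12:54 PM UTC (Jan 29).
Hanoi is UTC+7:00, so local arrival = 12:54 PM + 7:00 = 7:54 PM on Jan 29.

7:54 PM on January 29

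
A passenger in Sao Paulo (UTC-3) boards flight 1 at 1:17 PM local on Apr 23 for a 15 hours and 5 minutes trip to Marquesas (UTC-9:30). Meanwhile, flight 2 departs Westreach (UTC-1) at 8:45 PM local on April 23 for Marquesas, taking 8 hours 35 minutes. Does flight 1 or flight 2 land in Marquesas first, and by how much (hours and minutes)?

Flight 1 in UTC: 1:17 PM + 3:00 = 4:17 PM on Apr 23.
+15 hours and 5 minutes → arrive 7:22 AM UTC on Apr 24.
Flight 2 in UTC: 8:45 PM + 1:00 = 9:45 PM on Apr 23.
+8 hours 35 minutes → arrive 6:20 AM UTC on Apr 24.
Flight 2 lands earlier by 1 hour 2 minutes.

the second, by 1 hour 2 minutes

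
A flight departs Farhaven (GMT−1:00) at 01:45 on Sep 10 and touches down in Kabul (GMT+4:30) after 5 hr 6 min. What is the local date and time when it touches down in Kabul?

12:21 on September 10

Kabul is 5:30 ahead of Farhaven.
After 5 hours and 6 minutes it is 06:51 in Farhaven.
Shift by the zone difference: 06:51 + 5:30 = 12:21 on Sep 10 in Kabul.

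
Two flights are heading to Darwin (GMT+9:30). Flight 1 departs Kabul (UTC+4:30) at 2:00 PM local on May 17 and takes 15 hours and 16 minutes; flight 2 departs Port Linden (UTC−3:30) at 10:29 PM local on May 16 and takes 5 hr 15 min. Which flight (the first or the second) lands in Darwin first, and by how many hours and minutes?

Flight 1 in UTC: 2:00 PM − 4:30 = 9:30 AM on May 17.
+15 hours 16 minutes → arrive 12:46 AM UTC on May 18.
Flight 2 in UTC: 10:29 PM + 3:30 = 1:59 AM on May 17.
+5 hours 15 minutes → arrive 7:14 AM UTC on May 17.
Flight 2 lands earlier by 17 hours 32 minutes.

the second, by 17 hours 32 minutes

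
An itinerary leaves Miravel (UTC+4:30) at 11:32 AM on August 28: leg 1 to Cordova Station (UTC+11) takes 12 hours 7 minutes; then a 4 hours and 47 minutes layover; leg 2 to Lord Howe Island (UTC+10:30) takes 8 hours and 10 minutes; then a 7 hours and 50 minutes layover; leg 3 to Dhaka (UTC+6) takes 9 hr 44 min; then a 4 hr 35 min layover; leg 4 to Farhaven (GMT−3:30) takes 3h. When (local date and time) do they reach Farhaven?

5:45 AM on August 30

Convert departure to UTC: 11:32 AM − 4:30 = 7:02 AM UTC on Aug 28.
Add 12 hours 7 minutes leg 1 → 7:09 PM UTC.
Add 4 hours and 47 minutes layover in Cordova Station → 11:56 PM UTC.
Add 8 hours and 10 minutes leg 2 → 8:06 AM UTC (Aug 29).
Add 7 hours and 50 minutes layover in Lord Howe Island → 3:56 PM UTC.
Add 9 hours and 44 minutes leg 3 → 1:40 AM UTC (Aug 30).
Add 4 hours and 35 minutes layover in Dhaka → 6:15 AM UTC.
Add 3 hours leg 4 → 9:15 AM UTC.
Farhaven is UTC−3:30, so local arrival = 9:15 AM − 3:30 = 5:45 AM on Aug 30.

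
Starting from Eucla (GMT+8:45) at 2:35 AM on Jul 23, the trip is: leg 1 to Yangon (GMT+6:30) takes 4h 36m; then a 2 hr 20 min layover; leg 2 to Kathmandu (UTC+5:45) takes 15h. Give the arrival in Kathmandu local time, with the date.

9:31 PM on July 23

Convert departure to UTC: 2:35 AM − 8:45 = 5:50 PM UTC on Jul 22.
Add 4 hours 36 minutes leg 1 → 10:26 PM UTC.
Add 2 hours 20 minutes layover in Yangon → 12:46 AM UTC (Jul 23).
Add 15 hours leg 2 → 3:46 PM UTC.
Kathmandu is UTC+5:45, so local arrival = 3:46 PM + 5:45 = 9:31 PM on Jul 23.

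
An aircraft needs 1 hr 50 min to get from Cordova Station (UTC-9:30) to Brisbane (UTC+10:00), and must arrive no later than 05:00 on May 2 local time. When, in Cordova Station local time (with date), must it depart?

07:40 on May 1

Target arrival in UTC: 05:00 − 10:00 = 19:00 on May 1.
Subtract 1 hour and 50 minutes → departure 17:10 UTC on May 1.
Cordova Station is UTC−9:30: 17:10 − 9:30 = 07:40 on May 1.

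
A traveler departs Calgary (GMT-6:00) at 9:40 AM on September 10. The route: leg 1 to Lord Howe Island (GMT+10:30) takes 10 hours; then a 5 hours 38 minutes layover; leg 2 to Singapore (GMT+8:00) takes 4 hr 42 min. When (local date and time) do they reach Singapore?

8:00 PM on Sep 11

Convert departure to UTC: 9:40 AM + 6:00 = 3:40 PM UTC on Sep 10.
Add 10 hours leg 1 → 1:40 AM UTC (Sep 11).
Add 5 hours 38 minutes layover in Lord Howe Island → 7:18 AM UTC.
Add 4 hours 42 minutes leg 2 → 12:00 PM UTC.
Singapore is UTC+8:00, so local arrival = 12:00 PM + 8:00 = 8:00 PM on Sep 11.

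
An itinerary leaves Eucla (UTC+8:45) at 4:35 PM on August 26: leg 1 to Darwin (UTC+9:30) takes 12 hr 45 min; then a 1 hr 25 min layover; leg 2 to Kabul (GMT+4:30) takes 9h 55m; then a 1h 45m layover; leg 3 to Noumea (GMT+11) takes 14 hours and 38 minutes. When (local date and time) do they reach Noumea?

Convert departure to UTC: 4:35 PM − 8:45 = 7:50 AM UTC on Aug 26.
Add 12 hours 45 minutes leg 1 → 8:35 PM UTC.
Add 1 hour and 25 minutes layover in Darwin → 10:00 PM UTC.
Add 9 hours and 55 minutes leg 2 → 7:55 AM UTC (Aug 27).
Add 1 hour 45 minutes layover in Kabul → 9:40 AM UTC.
Add 14 hours and 38 minutes leg 3 → 12:18 AM UTC (Aug 28).
Noumea is UTC+11:00, so local arrival = 12:18 AM + 11:00 = 11:18 AM on Aug 28.

11:18 AM on August 28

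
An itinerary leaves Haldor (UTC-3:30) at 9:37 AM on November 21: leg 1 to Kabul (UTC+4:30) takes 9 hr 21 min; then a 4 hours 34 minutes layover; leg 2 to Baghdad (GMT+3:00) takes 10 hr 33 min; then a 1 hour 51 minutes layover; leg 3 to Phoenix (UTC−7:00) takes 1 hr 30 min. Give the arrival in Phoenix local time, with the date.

Convert departure to UTC: 9:37 AM + 3:30 = 1:07 PM UTC on Nov 21.
Add 9 hours 21 minutes leg 1 → 10:28 PM UTC.
Add 4 hours 34 minutes layover in Kabul → 3:02 AM UTC (Nov 22).
Add 10 hours 33 minutes leg 2 → 1:35 PM UTC.
Add 1 hour 51 minutes layover in Baghdad → 3:26 PM UTC.
Add 1 hour and 30 minutes leg 3 → 4:56 PM UTC.
Phoenix is UTC−7:00, so local arrival = 4:56 PM − 7:00 = 9:56 AM on Nov 22.

9:56 AM on November 22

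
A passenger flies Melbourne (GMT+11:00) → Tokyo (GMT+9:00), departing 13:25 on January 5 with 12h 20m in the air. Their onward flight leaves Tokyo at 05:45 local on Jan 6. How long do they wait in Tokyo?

Convert departure to UTC: 13:25 − 11:00 = 02:25 UTC on Jan 5.
Add 12 hours and 20 minutes flight time → 14:45 UTC.
Tokyo is UTC+9:00, so local arrival = 14:45 + 9:00 = 23:45 on Jan 5.
Layover = 05:45 − 23:45 (+1 day) = 6 hours.

6 hours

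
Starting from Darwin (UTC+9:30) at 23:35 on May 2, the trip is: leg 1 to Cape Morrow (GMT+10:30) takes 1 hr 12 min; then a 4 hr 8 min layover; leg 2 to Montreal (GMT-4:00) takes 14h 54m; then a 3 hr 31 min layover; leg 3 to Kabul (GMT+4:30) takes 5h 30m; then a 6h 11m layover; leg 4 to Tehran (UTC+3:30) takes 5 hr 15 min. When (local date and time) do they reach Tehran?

Convert departure to UTC: 23:35 − 9:30 = 14:05 UTC on May 2.
Add 1 hour and 12 minutes leg 1 → 15:17 UTC.
Add 4 hours and 8 minutes layover in Cape Morrow → 19:25 UTC.
Add 14 hours 54 minutes leg 2 → 10:19 UTC (May 3).
Add 3 hours 31 minutes layover in Montreal → 13:50 UTC.
Add 5 hours 30 minutes leg 3 → 19:20 UTC.
Add 6 hours and 11 minutes layover in Kabul → 01:31 UTC (May 4).
Add 5 hours and 15 minutes leg 4 → 06:46 UTC.
Tehran is UTC+3:30, so local arrival = 06:46 + 3:30 = 10:16 on May 4.

10:16 on May 4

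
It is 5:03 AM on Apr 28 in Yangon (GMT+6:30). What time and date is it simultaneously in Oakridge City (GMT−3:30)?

7:03 PM on April 27

In UTC: 5:03 AM − 6:30 = 10:33 PM on Apr 27.
Oakridge City is UTC−3:30: 10:33 PM − 3:30 = 7:03 PM on Apr 27.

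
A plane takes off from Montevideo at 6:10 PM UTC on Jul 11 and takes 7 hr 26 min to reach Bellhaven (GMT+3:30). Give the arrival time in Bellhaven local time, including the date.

Departure is given in UTC: 6:10 PM on Jul 11.
Add 7 hours 26 minutes → 1:36 AM UTC (Jul 12).
Bellhaven is UTC+3:30: 1:36 AM + 3:30 = 5:06 AM on Jul 12.

5:06 AM on July 12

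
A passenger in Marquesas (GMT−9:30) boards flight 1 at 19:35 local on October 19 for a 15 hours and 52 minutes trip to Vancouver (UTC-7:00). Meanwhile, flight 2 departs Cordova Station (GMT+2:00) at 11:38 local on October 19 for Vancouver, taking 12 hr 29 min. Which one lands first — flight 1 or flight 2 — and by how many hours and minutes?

Flight 1 in UTC: 19:35 + 9:30 = 05:05 on Oct 20.
+15 hours 52 minutes → arrive 20:57 UTC on Oct 20.
Flight 2 in UTC: 11:38 − 2:00 = 09:38 on Oct 19.
+12 hours 29 minutes → arrive 22:07 UTC on Oct 19.
Flight 2 lands earlier by 22 hours 50 minutes.

the second, by 22 hours 50 minutes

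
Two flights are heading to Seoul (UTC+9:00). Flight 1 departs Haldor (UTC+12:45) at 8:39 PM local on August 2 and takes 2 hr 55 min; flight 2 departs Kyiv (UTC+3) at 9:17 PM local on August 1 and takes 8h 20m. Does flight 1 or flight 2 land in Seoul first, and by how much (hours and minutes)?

the second, by 8 hours 12 minutes

Flight 1 in UTC: 8:39 PM − 12:45 = 7:54 AM on Aug 2.
+2 hours 55 minutes → arrive 10:49 AM UTC on Aug 2.
Flight 2 in UTC: 9:17 PM − 3:00 = 6:17 PM on Aug 1.
+8 hours 20 minutes → arrive 2:37 AM UTC on Aug 2.
Flight 2 lands earlier by 8 hours 12 minutes.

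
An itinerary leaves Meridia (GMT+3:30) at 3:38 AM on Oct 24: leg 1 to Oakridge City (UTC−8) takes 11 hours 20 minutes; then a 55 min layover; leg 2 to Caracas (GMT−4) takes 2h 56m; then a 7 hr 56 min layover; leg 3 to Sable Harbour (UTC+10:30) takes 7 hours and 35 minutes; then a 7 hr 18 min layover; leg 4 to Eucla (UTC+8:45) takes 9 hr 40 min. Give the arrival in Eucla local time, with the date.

Convert departure to UTC: 3:38 AM − 3:30 = 12:08 AM UTC on Oct 24.
Add 11 hours and 20 minutes leg 1 → 11:28 AM UTC.
Add 55 minutes layover in Oakridge City → 12:23 PM UTC.
Add 2 hours 56 minutes leg 2 → 3:19 PM UTC.
Add 7 hours and 56 minutes layover in Caracas → 11:15 PM UTC.
Add 7 hours and 35 minutes leg 3 → 6:50 AM UTC (Oct 25).
Add 7 hours and 18 minutes layover in Sable Harbour → 2:08 PM UTC.
Add 9 hours 40 minutes leg 4 → 11:48 PM UTC.
Eucla is UTC+8:45, so local arrival = 11:48 PM + 8:45 = 8:33 AM on Oct 26.

8:33 AM on October 26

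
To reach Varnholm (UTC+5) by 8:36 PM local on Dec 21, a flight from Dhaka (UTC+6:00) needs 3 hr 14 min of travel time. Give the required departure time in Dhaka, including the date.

Target arrival in UTC: 8:36 PM − 5:00 = 3:36 PM on Dec 21.
Subtract 3 hours 14 minutes → departure 12:22 PM UTC on Dec 21.
Dhaka is UTC+6:00: 12:22 PM + 6:00 = 6:22 PM on Dec 21.

6:22 PM on December 21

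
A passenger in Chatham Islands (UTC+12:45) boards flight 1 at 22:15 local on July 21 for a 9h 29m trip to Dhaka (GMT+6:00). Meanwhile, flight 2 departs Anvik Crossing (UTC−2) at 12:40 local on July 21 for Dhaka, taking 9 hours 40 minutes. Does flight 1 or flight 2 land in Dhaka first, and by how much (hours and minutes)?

the first, by 5 hours 21 minutes

Flight 1 in UTC: 22:15 − 12:45 = 09:30 on Jul 21.
+9 hours 29 minutes → arrive 18:59 UTC on Jul 21.
Flight 2 in UTC: 12:40 + 2:00 = 14:40 on Jul 21.
+9 hours 40 minutes → arrive 00:20 UTC on Jul 22.
Flight 1 lands earlier by 5 hours 21 minutes.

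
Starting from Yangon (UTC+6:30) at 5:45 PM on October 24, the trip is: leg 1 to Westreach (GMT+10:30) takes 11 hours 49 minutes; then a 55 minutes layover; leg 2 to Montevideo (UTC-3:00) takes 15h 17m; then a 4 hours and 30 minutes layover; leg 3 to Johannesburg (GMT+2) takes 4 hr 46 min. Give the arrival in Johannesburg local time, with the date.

Convert departure to UTC: 5:45 PM − 6:30 = 11:15 AM UTC on Oct 24.
Add 11 hours 49 minutes leg 1 → 11:04 PM UTC.
Add 55 minutes layover in Westreach → 11:59 PM UTC.
Add 15 hours 17 minutes leg 2 → 3:16 PM UTC (Oct 25).
Add 4 hours and 30 minutes layover in Montevideo → 7:46 PM UTC.
Add 4 hours 46 minutes leg 3 → 12:32 AM UTC (Oct 26).
Johannesburg is UTC+2:00, so local arrival = 12:32 AM + 2:00 = 2:32 AM on Oct 26.

2:32 AM on Oct 26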